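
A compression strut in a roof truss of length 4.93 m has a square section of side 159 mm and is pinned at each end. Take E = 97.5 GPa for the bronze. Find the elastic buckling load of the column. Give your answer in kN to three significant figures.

P_cr ≈ 2110 kN

I = a⁴/12 = 159⁴/12 = 5.326×10^7 mm⁴
I = 5.326×10^7 mm⁴ = 5.326×10^-5 m⁴
Effective length L_e = K·L = 1 × 4.93 = 4.930 m
P_cr = π²EI / L_e² = π² × 97.5×10⁹ × 5.326×10^-5 / 4.930² = 2.109×10^6 N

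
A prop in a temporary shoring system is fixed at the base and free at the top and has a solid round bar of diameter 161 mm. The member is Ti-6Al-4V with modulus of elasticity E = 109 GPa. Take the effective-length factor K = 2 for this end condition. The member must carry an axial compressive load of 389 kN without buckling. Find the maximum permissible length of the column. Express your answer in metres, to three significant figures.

I = πd⁴/64 = π×161⁴/64 = 3.298×10^7 mm⁴
I = 3.298×10^-5 m⁴
At the buckling limit P_cr = P = 3.890×10^5 N
From P_cr = π²EI/(K·L)²:  L = (1/K)·√(π²EI/P_cr) = (1/2)·√(π²×1.09×10^11×3.298×10^-5/3.890×10^5)
L = 4.78 m

L_max ≈ 4.78 m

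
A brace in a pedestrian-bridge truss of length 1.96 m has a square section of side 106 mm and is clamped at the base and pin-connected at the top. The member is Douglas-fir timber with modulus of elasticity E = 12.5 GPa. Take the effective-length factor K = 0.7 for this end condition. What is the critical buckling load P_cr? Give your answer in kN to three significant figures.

P_cr ≈ 690 kN

I = a⁴/12 = 106⁴/12 = 1.052×10^7 mm⁴
I = 1.052×10^7 mm⁴ = 1.052×10^-5 m⁴
Effective length L_e = K·L = 0.7 × 1.96 = 1.372 m
P_cr = π²EI / L_e² = π² × 12.5×10⁹ × 1.052×10^-5 / 1.372² = 6.895×10^5 N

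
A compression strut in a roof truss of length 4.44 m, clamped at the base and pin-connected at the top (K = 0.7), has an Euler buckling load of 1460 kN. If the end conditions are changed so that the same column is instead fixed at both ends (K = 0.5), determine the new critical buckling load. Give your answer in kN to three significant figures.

P_cr ∝ 1/K², so P_cr,new = P_cr,old × (K_old/K_new)² = 1460 × (0.7/0.5)²
= 1460 × 1.960 = 2860 kN

P_cr ≈ 2860 kN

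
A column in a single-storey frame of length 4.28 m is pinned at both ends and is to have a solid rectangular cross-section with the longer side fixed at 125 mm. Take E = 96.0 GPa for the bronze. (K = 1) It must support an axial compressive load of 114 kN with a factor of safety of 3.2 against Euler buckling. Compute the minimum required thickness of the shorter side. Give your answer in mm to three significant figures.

b ≈ 87.8 mm

Required P_cr = n·P = 3.2 × 114 = 364.8 kN
L_e = K·L = 1 × 4.28 = 4.280 m
Required I = P_cr·L_e²/(π²E) = 3.648×10^5 × 4.280² / (π² × 9.60×10^10) = 7.053×10^-6 m⁴
I_req = 7.053×10^6 mm⁴
Rectangle, weak axis: I_min = h·b³/12 with h = 125 mm fixed  ⇒  b = (12I/h)^(1/3) = 87.8 mm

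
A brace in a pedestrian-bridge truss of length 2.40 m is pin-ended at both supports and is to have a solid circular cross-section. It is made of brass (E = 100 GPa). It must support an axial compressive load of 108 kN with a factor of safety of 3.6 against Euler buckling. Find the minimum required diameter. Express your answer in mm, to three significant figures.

Required P_cr = n·P = 3.6 × 108 = 388.8 kN
L_e = K·L = 1 × 2.40 = 2.400 m
Required I = P_cr·L_e²/(π²E) = 3.888×10^5 × 2.400² / (π² × 1.00×10^11) = 2.269×10^-6 m⁴
I_req = 2.269×10^6 mm⁴
Solid circle: I = πd⁴/64  ⇒  d = (64I/π)^(1/4) = (64×2.269×10^6/π)^(1/4) = 82.5 mm

d ≈ 82.5 mm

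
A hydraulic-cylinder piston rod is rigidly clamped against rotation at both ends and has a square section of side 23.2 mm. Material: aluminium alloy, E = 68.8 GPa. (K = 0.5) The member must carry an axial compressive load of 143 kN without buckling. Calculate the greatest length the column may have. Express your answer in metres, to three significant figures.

L_max ≈ 0.677 m

I = a⁴/12 = 23.2⁴/12 = 2.414×10^4 mm⁴
I = 2.414×10^-8 m⁴
At the buckling limit P_cr = P = 1.430×10^5 N
From P_cr = π²EI/(K·L)²:  L = (1/K)·√(π²EI/P_cr) = (1/0.5)·√(π²×6.88×10^10×2.414×10^-8/1.430×10^5)
L = 0.677 m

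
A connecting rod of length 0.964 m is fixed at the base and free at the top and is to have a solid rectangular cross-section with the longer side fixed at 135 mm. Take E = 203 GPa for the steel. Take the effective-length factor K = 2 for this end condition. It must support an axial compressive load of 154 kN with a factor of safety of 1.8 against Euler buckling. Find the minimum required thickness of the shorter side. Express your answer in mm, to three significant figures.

Required P_cr = n·P = 1.8 × 154 = 277.2 kN
L_e = K·L = 2 × 0.964 = 1.928 m
Required I = P_cr·L_e²/(π²E) = 2.772×10^5 × 1.928² / (π² × 2.03×10^11) = 5.143×10^-7 m⁴
I_req = 5.143×10^5 mm⁴
Rectangle, weak axis: I_min = h·b³/12 with h = 135 mm fixed  ⇒  b = (12I/h)^(1/3) = 35.8 mm

b ≈ 35.8 mm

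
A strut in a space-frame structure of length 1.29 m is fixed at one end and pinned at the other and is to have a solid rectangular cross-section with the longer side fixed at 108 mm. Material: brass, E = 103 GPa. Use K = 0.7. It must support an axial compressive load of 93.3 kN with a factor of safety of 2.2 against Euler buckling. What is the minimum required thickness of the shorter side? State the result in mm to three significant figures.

Required P_cr = n·P = 2.2 × 93.3 = 205.3 kN
L_e = K·L = 0.7 × 1.29 = 0.9030 m
Required I = P_cr·L_e²/(π²E) = 2.053×10^5 × 0.9030² / (π² × 1.03×10^11) = 1.646×10^-7 m⁴
I_req = 1.646×10^5 mm⁴
Rectangle, weak axis: I_min = h·b³/12 with h = 108 mm fixed  ⇒  b = (12I/h)^(1/3) = 26.3 mm

b ≈ 26.3 mm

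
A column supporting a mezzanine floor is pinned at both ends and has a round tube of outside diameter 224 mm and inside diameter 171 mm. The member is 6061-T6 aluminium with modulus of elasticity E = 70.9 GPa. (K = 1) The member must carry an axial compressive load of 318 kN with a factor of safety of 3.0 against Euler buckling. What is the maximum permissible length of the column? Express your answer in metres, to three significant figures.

L_max ≈ 7.74 m

d_o = 224 mm, d_i = 171 mm
I = π(d_o⁴ − d_i⁴)/64 = π(224⁴ − 171.0⁴)/64 = 8.161×10^7 mm⁴
I = 8.161×10^-5 m⁴
Required critical load P_cr = n·P = 3.0 × 318 = 954.0 kN = 9.540×10^5 N
From P_cr = π²EI/(K·L)²:  L = (1/K)·√(π²EI/P_cr) = (1/1)·√(π²×7.09×10^10×8.161×10^-5/9.540×10^5)
L = 7.74 m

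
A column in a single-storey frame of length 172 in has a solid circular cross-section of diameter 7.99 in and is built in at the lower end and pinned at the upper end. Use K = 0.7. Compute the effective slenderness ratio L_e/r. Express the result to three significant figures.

λ ≈ 60.3

For a solid circle r = d/4 = 7.99/4 = 1.998 in
L_e = K·L = 0.7 × 172 = 120.4 in
λ = L_e / r_min = 120.40 / 1.998 = 60.3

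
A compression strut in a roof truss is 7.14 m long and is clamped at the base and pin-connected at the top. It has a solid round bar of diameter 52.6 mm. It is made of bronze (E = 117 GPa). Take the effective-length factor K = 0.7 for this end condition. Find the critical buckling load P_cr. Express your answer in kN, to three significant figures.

P_cr ≈ 17.4 kN

I = πd⁴/64 = π×52.6⁴/64 = 3.758×10^5 mm⁴
I = 3.758×10^5 mm⁴ = 3.758×10^-7 m⁴
Effective length L_e = K·L = 0.7 × 7.14 = 4.998 m
P_cr = π²EI / L_e² = π² × 117×10⁹ × 3.758×10^-7 / 4.998² = 1.737×10^4 N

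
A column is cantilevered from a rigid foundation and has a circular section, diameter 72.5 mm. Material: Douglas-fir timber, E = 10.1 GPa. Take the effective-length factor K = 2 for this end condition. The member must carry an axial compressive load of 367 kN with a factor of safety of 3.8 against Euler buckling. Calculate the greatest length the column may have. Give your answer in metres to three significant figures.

L_max ≈ 0.156 m

I = πd⁴/64 = π×72.5⁴/64 = 1.356×10^6 mm⁴
I = 1.356×10^-6 m⁴
Required critical load P_cr = n·P = 3.8 × 367 = 1395 kN = 1.395×10^6 N
From P_cr = π²EI/(K·L)²:  L = (1/K)·√(π²EI/P_cr) = (1/2)·√(π²×1.01×10^10×1.356×10^-6/1.395×10^6)
L = 0.156 m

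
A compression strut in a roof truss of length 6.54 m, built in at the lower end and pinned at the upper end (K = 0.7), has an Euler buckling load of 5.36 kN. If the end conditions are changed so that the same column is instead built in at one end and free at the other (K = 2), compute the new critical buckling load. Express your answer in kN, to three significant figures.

P_cr ≈ 0.657 kN

P_cr ∝ 1/K², so P_cr,new = P_cr,old × (K_old/K_new)² = 5.36 × (0.7/2)²
= 5.36 × 0.1225 = 0.657 kN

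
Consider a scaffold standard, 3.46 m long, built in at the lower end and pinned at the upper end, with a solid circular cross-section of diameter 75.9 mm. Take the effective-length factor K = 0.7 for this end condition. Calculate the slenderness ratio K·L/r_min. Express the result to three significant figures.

For a solid circle r = d/4 = 75.9/4 = 18.98 mm
L_e = K·L = 0.7 × 3.46 m = 2.422 m = 2422.0 mm
λ = L_e / r_min = 2422.0 / 18.98 = 128

λ ≈ 128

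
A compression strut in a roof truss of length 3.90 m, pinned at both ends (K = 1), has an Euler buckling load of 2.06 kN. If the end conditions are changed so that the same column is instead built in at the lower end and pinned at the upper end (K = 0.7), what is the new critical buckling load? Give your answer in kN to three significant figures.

P_cr ∝ 1/K², so P_cr,new = P_cr,old × (K_old/K_new)² = 2.06 × (1/0.7)²
= 2.06 × 2.041 = 4.20 kN

P_cr ≈ 4.20 kN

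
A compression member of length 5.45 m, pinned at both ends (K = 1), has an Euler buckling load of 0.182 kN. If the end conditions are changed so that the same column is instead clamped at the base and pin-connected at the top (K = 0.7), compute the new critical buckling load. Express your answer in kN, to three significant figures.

P_cr ∝ 1/K², so P_cr,new = P_cr,old × (K_old/K_new)² = 0.182 × (1/0.7)²
= 0.182 × 2.041 = 0.371 kN

P_cr ≈ 0.371 kN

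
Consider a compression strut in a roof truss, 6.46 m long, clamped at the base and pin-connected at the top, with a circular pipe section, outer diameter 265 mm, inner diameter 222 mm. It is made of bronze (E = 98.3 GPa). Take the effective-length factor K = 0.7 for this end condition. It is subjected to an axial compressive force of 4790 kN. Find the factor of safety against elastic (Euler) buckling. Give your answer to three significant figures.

d_o = 265 mm, d_i = 222 mm
I = π(d_o⁴ − d_i⁴)/64 = π(265⁴ − 222.0⁴)/64 = 1.228×10^8 mm⁴
I = 1.228×10^8 mm⁴ = 1.228×10^-4 m⁴
Effective length L_e = K·L = 0.7 × 6.46 = 4.522 m
P_cr = π²EI / L_e² = π² × 98.3×10⁹ × 1.228×10^-4 / 4.522² = 5.829×10^6 N
Factor of safety n = P_cr / P = 5828.5 / 4790 = 1.22

n ≈ 1.22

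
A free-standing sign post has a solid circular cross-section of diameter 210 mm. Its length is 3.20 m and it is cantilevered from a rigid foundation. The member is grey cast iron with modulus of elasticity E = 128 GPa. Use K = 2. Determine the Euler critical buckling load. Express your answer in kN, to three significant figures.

P_cr ≈ 2940 kN

I = πd⁴/64 = π×210⁴/64 = 9.547×10^7 mm⁴
I = 9.547×10^7 mm⁴ = 9.547×10^-5 m⁴
Effective length L_e = K·L = 2 × 3.20 = 6.400 m
P_cr = π²EI / L_e² = π² × 128×10⁹ × 9.547×10^-5 / 6.400² = 2.944×10^6 N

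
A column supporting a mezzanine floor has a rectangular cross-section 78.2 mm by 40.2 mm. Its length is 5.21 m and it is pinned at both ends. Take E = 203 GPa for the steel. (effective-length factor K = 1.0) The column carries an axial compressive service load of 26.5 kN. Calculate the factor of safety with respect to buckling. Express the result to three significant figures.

Buckling occurs about the weak axis: I_min = h·b³/12 with b = 40.2 mm (the shorter side).
I_min = 78.2×40.2³/12 = 4.234×10^5 mm⁴
I = 4.234×10^5 mm⁴ = 4.234×10^-7 m⁴
Effective length L_e = K·L = 1 × 5.21 = 5.210 m
P_cr = π²EI / L_e² = π² × 203×10⁹ × 4.234×10^-7 / 5.210² = 3.125×10^4 N
Factor of safety n = P_cr / P = 31.248 / 26.5 = 1.18

n ≈ 1.18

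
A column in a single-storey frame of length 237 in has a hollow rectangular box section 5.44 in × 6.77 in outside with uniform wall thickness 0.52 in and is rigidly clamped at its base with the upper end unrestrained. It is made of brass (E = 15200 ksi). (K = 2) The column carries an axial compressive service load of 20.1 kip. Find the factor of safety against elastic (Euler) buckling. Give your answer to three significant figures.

n ≈ 1.67

Inner dimensions: h_i = 6.77 − 2×0.52 = 5.730 in, b_i = 5.44 − 2×0.52 = 4.400 in
Weak-axis I_min = (h_o·b_o³ − h_i·b_i³)/12 with b_o = 5.44, b_i = 4.400 in (shorter outer/inner sides).
I_min = (6.77×5.44³ − 5.730×4.400³)/12 = 50.15 in⁴
Effective length L_e = K·L = 2 × 237 = 474.0 in
P_cr = π²EI / L_e² = π² × 15200×10³ × 50.15 / 474.0² = 3.349×10^4 lb
Factor of safety n = P_cr / P = 33.485 / 20.1 = 1.67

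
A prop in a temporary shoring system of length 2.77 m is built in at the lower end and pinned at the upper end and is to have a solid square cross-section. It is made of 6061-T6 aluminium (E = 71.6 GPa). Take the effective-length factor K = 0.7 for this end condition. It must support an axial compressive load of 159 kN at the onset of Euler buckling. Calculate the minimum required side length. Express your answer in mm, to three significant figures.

L_e = K·L = 0.7 × 2.77 = 1.939 m
Required I = P_cr·L_e²/(π²E) = 1.590×10^5 × 1.939² / (π² × 7.16×10^10) = 8.459×10^-7 m⁴
I_req = 8.459×10^5 mm⁴
Solid square: I = a⁴/12  ⇒  a = (12I)^(1/4) = (12×8.459×10^5)^(1/4) = 56.4 mm

a ≈ 56.4 mm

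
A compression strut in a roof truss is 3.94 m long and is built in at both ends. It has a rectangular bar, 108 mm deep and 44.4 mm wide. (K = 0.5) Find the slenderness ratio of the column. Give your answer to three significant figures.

Buckling occurs about the weak axis: I_min = h·b³/12 with b = 44.4 mm (the shorter side).
I_min = 108×44.4³/12 = 7.878×10^5 mm⁴
A = 4.795×10^3 mm²;  r_min = √(I/A) = √(7.878×10^5/4.795×10^3) = 12.82 mm
L_e = K·L = 0.5 × 3.94 m = 1.970 m = 1970.0 mm
λ = L_e / r_min = 1970.0 / 12.82 = 154

λ ≈ 154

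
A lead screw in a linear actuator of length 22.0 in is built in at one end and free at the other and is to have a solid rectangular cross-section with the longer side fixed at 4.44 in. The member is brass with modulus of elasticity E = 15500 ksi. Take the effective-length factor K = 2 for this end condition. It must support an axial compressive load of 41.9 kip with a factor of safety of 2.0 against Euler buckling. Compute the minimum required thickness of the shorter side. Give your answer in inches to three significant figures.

Required P_cr = n·P = 2.0 × 41.9 = 83.80 kip
L_e = K·L = 2 × 22.0 = 44.00 in
Required I = P_cr·L_e²/(π²E) = 8.380×10^4 × 44.00² / (π² × 1.55×10^7) = 1.061 in⁴
Rectangle, weak axis: I_min = h·b³/12 with h = 4.44 in fixed  ⇒  b = (12I/h)^(1/3) = 1.42 in

b ≈ 1.42 in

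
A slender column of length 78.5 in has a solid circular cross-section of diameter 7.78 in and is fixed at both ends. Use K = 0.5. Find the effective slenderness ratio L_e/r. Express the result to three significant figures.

For a solid circle r = d/4 = 7.78/4 = 1.945 in
L_e = K·L = 0.5 × 78.5 = 39.25 in
λ = L_e / r_min = 39.250 / 1.945 = 20.2

λ ≈ 20.2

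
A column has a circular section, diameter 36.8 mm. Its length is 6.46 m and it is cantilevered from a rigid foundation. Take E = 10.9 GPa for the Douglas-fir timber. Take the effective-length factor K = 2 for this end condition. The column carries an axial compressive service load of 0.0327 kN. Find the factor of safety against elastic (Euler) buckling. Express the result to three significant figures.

n ≈ 1.77

I = πd⁴/64 = π×36.8⁴/64 = 9.002×10^4 mm⁴
I = 9.002×10^4 mm⁴ = 9.002×10^-8 m⁴
Effective length L_e = K·L = 2 × 6.46 = 12.92 m
P_cr = π²EI / L_e² = π² × 10.9×10⁹ × 9.002×10^-8 / 12.92² = 58.02 N
Factor of safety n = P_cr / P = 0.058018 / 0.0327 = 1.77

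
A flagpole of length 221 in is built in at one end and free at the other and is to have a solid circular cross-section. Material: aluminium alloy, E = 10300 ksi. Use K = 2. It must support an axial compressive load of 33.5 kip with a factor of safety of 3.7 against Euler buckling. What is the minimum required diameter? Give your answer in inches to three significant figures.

d ≈ 8.35 in

Required P_cr = n·P = 3.7 × 33.5 = 124.0 kip
L_e = K·L = 2 × 221 = 442.0 in
Required I = P_cr·L_e²/(π²E) = 1.240×10^5 × 442.0² / (π² × 1.03×10^7) = 238.2 in⁴
Solid circle: I = πd⁴/64  ⇒  d = (64I/π)^(1/4) = (64×238.2/π)^(1/4) = 8.35 in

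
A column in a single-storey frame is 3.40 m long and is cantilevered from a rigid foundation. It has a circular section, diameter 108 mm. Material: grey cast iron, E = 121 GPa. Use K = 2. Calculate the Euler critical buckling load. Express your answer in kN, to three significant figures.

I = πd⁴/64 = π×108⁴/64 = 6.678×10^6 mm⁴
I = 6.678×10^6 mm⁴ = 6.678×10^-6 m⁴
Effective length L_e = K·L = 2 × 3.40 = 6.800 m
P_cr = π²EI / L_e² = π² × 121×10⁹ × 6.678×10^-6 / 6.800² = 1.725×10^5 N

P_cr ≈ 172 kN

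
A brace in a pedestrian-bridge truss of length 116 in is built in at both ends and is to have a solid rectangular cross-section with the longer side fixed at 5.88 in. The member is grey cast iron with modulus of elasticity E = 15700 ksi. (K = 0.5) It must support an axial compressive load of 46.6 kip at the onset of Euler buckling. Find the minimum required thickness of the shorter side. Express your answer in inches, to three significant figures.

L_e = K·L = 0.5 × 116 = 58.00 in
Required I = P_cr·L_e²/(π²E) = 4.660×10^4 × 58.00² / (π² × 1.57×10^7) = 1.012 in⁴
Rectangle, weak axis: I_min = h·b³/12 with h = 5.88 in fixed  ⇒  b = (12I/h)^(1/3) = 1.27 in

b ≈ 1.27 in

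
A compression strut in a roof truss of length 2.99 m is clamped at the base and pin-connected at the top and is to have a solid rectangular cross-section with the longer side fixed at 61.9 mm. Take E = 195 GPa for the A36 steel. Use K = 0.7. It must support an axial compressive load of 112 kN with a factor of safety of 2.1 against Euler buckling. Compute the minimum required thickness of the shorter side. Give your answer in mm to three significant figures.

b ≈ 47.0 mm

Required P_cr = n·P = 2.1 × 112 = 235.2 kN
L_e = K·L = 0.7 × 2.99 = 2.093 m
Required I = P_cr·L_e²/(π²E) = 2.352×10^5 × 2.093² / (π² × 1.95×10^11) = 5.354×10^-7 m⁴
I_req = 5.354×10^5 mm⁴
Rectangle, weak axis: I_min = h·b³/12 with h = 61.9 mm fixed  ⇒  b = (12I/h)^(1/3) = 47.0 mm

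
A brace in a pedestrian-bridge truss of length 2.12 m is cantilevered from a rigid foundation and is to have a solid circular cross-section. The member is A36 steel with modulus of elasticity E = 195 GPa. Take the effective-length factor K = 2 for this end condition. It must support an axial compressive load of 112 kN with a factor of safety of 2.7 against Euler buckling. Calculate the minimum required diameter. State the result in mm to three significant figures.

Required P_cr = n·P = 2.7 × 112 = 302.4 kN
L_e = K·L = 2 × 2.12 = 4.240 m
Required I = P_cr·L_e²/(π²E) = 3.024×10^5 × 4.240² / (π² × 1.95×10^11) = 2.825×10^-6 m⁴
I_req = 2.825×10^6 mm⁴
Solid circle: I = πd⁴/64  ⇒  d = (64I/π)^(1/4) = (64×2.825×10^6/π)^(1/4) = 87.1 mm

d ≈ 87.1 mm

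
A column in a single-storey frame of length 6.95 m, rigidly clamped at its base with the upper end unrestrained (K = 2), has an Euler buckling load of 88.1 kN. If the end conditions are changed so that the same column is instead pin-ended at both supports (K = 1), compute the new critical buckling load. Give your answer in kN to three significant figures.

P_cr ≈ 352 kN

P_cr ∝ 1/K², so P_cr,new = P_cr,old × (K_old/K_new)² = 88.1 × (2/1)²
= 88.1 × 4.000 = 352 kN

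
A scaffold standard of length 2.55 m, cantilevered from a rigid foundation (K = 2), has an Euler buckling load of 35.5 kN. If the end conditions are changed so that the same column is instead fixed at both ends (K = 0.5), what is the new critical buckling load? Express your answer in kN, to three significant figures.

P_cr ∝ 1/K², so P_cr,new = P_cr,old × (K_old/K_new)² = 35.5 × (2/0.5)²
= 35.5 × 16.00 = 568 kN

P_cr ≈ 568 kN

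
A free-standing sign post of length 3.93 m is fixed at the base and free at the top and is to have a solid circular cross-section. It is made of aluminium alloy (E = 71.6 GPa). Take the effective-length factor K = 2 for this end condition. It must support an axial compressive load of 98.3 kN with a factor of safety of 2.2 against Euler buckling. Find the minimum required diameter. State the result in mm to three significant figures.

d ≈ 140 mm

Required P_cr = n·P = 2.2 × 98.3 = 216.3 kN
L_e = K·L = 2 × 3.93 = 7.860 m
Required I = P_cr·L_e²/(π²E) = 2.163×10^5 × 7.860² / (π² × 7.16×10^10) = 1.891×10^-5 m⁴
I_req = 1.891×10^7 mm⁴
Solid circle: I = πd⁴/64  ⇒  d = (64I/π)^(1/4) = (64×1.891×10^7/π)^(1/4) = 140 mm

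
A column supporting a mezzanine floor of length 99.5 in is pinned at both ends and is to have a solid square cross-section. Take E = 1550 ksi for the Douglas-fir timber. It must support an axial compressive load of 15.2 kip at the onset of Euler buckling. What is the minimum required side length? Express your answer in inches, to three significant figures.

a ≈ 3.30 in

L_e = K·L = 1 × 99.5 = 99.50 in
Required I = P_cr·L_e²/(π²E) = 1.520×10^4 × 99.50² / (π² × 1.55×10^6) = 9.837 in⁴
Solid square: I = a⁴/12  ⇒  a = (12I)^(1/4) = (12×9.837)^(1/4) = 3.30 in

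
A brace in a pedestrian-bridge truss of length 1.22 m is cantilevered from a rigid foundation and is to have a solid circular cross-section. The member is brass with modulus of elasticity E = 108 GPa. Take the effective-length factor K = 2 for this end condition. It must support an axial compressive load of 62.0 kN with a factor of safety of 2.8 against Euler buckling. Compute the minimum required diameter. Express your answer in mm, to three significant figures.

Required P_cr = n·P = 2.8 × 62.0 = 173.6 kN
L_e = K·L = 2 × 1.22 = 2.440 m
Required I = P_cr·L_e²/(π²E) = 1.736×10^5 × 2.440² / (π² × 1.08×10^11) = 9.696×10^-7 m⁴
I_req = 9.696×10^5 mm⁴
Solid circle: I = πd⁴/64  ⇒  d = (64I/π)^(1/4) = (64×9.696×10^5/π)^(1/4) = 66.7 mm

d ≈ 66.7 mm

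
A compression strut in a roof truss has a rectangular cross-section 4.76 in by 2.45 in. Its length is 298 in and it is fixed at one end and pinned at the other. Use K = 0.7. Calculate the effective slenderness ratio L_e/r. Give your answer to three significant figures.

λ ≈ 295

For a rectangle r_min = b/√12 = 2.45/√12 = 0.7073 in
L_e = K·L = 0.7 × 298 = 208.6 in
λ = L_e / r_min = 208.60 / 0.7073 = 295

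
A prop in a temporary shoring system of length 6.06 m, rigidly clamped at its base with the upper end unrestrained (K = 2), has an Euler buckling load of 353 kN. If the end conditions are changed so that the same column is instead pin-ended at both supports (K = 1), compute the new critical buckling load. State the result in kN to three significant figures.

P_cr ∝ 1/K², so P_cr,new = P_cr,old × (K_old/K_new)² = 353 × (2/1)²
= 353 × 4.000 = 1410 kN

P_cr ≈ 1410 kN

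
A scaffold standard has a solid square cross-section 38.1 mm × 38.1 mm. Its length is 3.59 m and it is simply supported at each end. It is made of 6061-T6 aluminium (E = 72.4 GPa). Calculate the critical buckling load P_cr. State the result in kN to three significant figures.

I = a⁴/12 = 38.1⁴/12 = 1.756×10^5 mm⁴
I = 1.756×10^5 mm⁴ = 1.756×10^-7 m⁴
Effective length L_e = K·L = 1 × 3.59 = 3.590 m
P_cr = π²EI / L_e² = π² × 72.4×10⁹ × 1.756×10^-7 / 3.590² = 9.736×10^3 N

P_cr ≈ 9.74 kN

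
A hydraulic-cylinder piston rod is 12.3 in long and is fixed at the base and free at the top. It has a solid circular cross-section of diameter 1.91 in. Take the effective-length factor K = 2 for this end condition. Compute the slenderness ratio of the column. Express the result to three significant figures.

For a solid circle r = d/4 = 1.91/4 = 0.4775 in
L_e = K·L = 2 × 12.3 = 24.60 in
λ = L_e / r_min = 24.600 / 0.4775 = 51.5

λ ≈ 51.5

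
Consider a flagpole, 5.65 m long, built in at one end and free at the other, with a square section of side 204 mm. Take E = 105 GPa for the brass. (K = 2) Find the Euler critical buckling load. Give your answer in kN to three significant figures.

P_cr ≈ 1170 kN

I = a⁴/12 = 204⁴/12 = 1.443×10^8 mm⁴
I = 1.443×10^8 mm⁴ = 1.443×10^-4 m⁴
Effective length L_e = K·L = 2 × 5.65 = 11.30 m
P_cr = π²EI / L_e² = π² × 105×10⁹ × 1.443×10^-4 / 11.30² = 1.171×10^6 N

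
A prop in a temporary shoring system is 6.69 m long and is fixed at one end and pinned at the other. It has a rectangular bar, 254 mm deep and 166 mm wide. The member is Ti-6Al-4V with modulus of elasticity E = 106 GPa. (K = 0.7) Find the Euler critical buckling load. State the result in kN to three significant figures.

Buckling occurs about the weak axis: I_min = h·b³/12 with b = 166 mm (the shorter side).
I_min = 254×166³/12 = 9.682×10^7 mm⁴
I = 9.682×10^7 mm⁴ = 9.682×10^-5 m⁴
Effective length L_e = K·L = 0.7 × 6.69 = 4.683 m
P_cr = π²EI / L_e² = π² × 106×10⁹ × 9.682×10^-5 / 4.683² = 4.619×10^6 N

P_cr ≈ 4620 kN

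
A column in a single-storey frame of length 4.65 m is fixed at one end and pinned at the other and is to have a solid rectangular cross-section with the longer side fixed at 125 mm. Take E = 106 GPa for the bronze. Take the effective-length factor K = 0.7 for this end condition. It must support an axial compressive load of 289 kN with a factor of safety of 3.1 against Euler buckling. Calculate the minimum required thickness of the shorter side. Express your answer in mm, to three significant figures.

b ≈ 95.5 mm

Required P_cr = n·P = 3.1 × 289 = 895.9 kN
L_e = K·L = 0.7 × 4.65 = 3.255 m
Required I = P_cr·L_e²/(π²E) = 8.959×10^5 × 3.255² / (π² × 1.06×10^11) = 9.073×10^-6 m⁴
I_req = 9.073×10^6 mm⁴
Rectangle, weak axis: I_min = h·b³/12 with h = 125 mm fixed  ⇒  b = (12I/h)^(1/3) = 95.5 mm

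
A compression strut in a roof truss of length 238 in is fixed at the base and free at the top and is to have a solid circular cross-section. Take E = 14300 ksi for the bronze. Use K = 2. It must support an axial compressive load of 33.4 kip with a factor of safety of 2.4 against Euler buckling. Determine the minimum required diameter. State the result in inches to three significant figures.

Required P_cr = n·P = 2.4 × 33.4 = 80.16 kip
L_e = K·L = 2 × 238 = 476.0 in
Required I = P_cr·L_e²/(π²E) = 8.016×10^4 × 476.0² / (π² × 1.43×10^7) = 128.7 in⁴
Solid circle: I = πd⁴/64  ⇒  d = (64I/π)^(1/4) = (64×128.7/π)^(1/4) = 7.16 in

d ≈ 7.16 in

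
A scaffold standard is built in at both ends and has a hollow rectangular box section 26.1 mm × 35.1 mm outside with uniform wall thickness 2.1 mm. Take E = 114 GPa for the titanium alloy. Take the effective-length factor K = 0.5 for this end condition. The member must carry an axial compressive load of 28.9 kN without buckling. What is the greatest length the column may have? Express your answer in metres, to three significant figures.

L_max ≈ 1.97 m

Inner dimensions: h_i = 35.1 − 2×2.1 = 30.90 mm, b_i = 26.1 − 2×2.1 = 21.90 mm
Weak-axis I_min = (h_o·b_o³ − h_i·b_i³)/12 with b_o = 26.1, b_i = 21.90 mm (shorter outer/inner sides).
I_min = (35.1×26.1³ − 30.90×21.90³)/12 = 2.496×10^4 mm⁴
I = 2.496×10^-8 m⁴
At the buckling limit P_cr = P = 2.890×10^4 N
From P_cr = π²EI/(K·L)²:  L = (1/K)·√(π²EI/P_cr) = (1/0.5)·√(π²×1.14×10^11×2.496×10^-8/2.890×10^4)
L = 1.97 m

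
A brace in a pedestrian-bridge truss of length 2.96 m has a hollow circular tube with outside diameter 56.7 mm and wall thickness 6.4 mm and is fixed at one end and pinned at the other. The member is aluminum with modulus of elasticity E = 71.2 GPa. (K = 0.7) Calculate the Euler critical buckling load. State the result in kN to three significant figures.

P_cr ≈ 53.2 kN

Inner diameter d_i = 56.7 − 2×6.4 = 43.90 mm
I = π(d_o⁴ − d_i⁴)/64 = π(56.7⁴ − 43.90⁴)/64 = 3.250×10^5 mm⁴
I = 3.250×10^5 mm⁴ = 3.250×10^-7 m⁴
Effective length L_e = K·L = 0.7 × 2.96 = 2.072 m
P_cr = π²EI / L_e² = π² × 71.2×10⁹ × 3.250×10^-7 / 2.072² = 5.320×10^4 N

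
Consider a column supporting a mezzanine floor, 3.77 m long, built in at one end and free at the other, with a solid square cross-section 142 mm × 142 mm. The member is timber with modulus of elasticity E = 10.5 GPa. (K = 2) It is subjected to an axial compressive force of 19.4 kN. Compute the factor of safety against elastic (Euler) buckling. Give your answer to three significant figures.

I = a⁴/12 = 142⁴/12 = 3.388×10^7 mm⁴
I = 3.388×10^7 mm⁴ = 3.388×10^-5 m⁴
Effective length L_e = K·L = 2 × 3.77 = 7.540 m
P_cr = π²EI / L_e² = π² × 10.5×10⁹ × 3.388×10^-5 / 7.540² = 6.176×10^4 N
Factor of safety n = P_cr / P = 61.762 / 19.4 = 3.18

n ≈ 3.18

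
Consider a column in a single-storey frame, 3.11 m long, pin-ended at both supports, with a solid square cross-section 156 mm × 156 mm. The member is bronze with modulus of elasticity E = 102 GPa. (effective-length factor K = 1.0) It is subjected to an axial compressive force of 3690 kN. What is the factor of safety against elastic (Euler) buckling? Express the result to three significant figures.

n ≈ 1.39

I = a⁴/12 = 156⁴/12 = 4.935×10^7 mm⁴
I = 4.935×10^7 mm⁴ = 4.935×10^-5 m⁴
Effective length L_e = K·L = 1 × 3.11 = 3.110 m
P_cr = π²EI / L_e² = π² × 102×10⁹ × 4.935×10^-5 / 3.110² = 5.137×10^6 N
Factor of safety n = P_cr / P = 5136.8 / 3690 = 1.39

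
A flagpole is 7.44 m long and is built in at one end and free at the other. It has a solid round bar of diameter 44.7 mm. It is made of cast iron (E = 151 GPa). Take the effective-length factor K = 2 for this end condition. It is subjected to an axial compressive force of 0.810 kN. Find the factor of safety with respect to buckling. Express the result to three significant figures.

n ≈ 1.63

I = πd⁴/64 = π×44.7⁴/64 = 1.960×10^5 mm⁴
I = 1.960×10^5 mm⁴ = 1.960×10^-7 m⁴
Effective length L_e = K·L = 2 × 7.44 = 14.88 m
P_cr = π²EI / L_e² = π² × 151×10⁹ × 1.960×10^-7 / 14.88² = 1.319×10^3 N
Factor of safety n = P_cr / P = 1.3191 / 0.810 = 1.63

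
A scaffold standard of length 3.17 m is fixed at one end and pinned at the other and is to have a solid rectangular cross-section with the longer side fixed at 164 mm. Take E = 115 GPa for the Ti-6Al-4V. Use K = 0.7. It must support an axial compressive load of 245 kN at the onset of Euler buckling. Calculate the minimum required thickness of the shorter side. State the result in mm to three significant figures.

b ≈ 42.7 mm

L_e = K·L = 0.7 × 3.17 = 2.219 m
Required I = P_cr·L_e²/(π²E) = 2.450×10^5 × 2.219² / (π² × 1.15×10^11) = 1.063×10^-6 m⁴
I_req = 1.063×10^6 mm⁴
Rectangle, weak axis: I_min = h·b³/12 with h = 164 mm fixed  ⇒  b = (12I/h)^(1/3) = 42.7 mm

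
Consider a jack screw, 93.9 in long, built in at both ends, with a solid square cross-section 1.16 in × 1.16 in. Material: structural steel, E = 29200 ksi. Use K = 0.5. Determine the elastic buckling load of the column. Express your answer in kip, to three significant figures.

I = a⁴/12 = 1.16⁴/12 = 0.1509 in⁴
Effective length L_e = K·L = 0.5 × 93.9 = 46.95 in
P_cr = π²EI / L_e² = π² × 29200×10³ × 0.1509 / 46.95² = 1.973×10^4 lb

P_cr ≈ 19.7 kip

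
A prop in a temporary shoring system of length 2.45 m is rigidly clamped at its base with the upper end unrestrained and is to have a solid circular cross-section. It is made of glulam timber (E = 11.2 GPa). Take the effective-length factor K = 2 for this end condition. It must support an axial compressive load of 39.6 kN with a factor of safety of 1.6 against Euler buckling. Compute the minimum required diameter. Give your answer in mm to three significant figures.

d ≈ 129 mm

Required P_cr = n·P = 1.6 × 39.6 = 63.36 kN
L_e = K·L = 2 × 2.45 = 4.900 m
Required I = P_cr·L_e²/(π²E) = 6.336×10^4 × 4.900² / (π² × 1.12×10^10) = 1.376×10^-5 m⁴
I_req = 1.376×10^7 mm⁴
Solid circle: I = πd⁴/64  ⇒  d = (64I/π)^(1/4) = (64×1.376×10^7/π)^(1/4) = 129 mm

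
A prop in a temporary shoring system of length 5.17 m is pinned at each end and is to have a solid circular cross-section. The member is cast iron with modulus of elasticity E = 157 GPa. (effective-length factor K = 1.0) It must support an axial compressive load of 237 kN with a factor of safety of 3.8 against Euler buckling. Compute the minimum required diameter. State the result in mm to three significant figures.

d ≈ 133 mm

Required P_cr = n·P = 3.8 × 237 = 900.6 kN
L_e = K·L = 1 × 5.17 = 5.170 m
Required I = P_cr·L_e²/(π²E) = 9.006×10^5 × 5.170² / (π² × 1.57×10^11) = 1.554×10^-5 m⁴
I_req = 1.554×10^7 mm⁴
Solid circle: I = πd⁴/64  ⇒  d = (64I/π)^(1/4) = (64×1.554×10^7/π)^(1/4) = 133 mm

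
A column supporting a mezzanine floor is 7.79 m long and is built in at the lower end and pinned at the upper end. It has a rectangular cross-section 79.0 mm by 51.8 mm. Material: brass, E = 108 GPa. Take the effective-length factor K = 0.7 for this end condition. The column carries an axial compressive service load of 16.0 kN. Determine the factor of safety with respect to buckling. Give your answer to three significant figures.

n ≈ 2.05

Buckling occurs about the weak axis: I_min = h·b³/12 with b = 51.8 mm (the shorter side).
I_min = 79.0×51.8³/12 = 9.150×10^5 mm⁴
I = 9.150×10^5 mm⁴ = 9.150×10^-7 m⁴
Effective length L_e = K·L = 0.7 × 7.79 = 5.453 m
P_cr = π²EI / L_e² = π² × 108×10⁹ × 9.150×10^-7 / 5.453² = 3.280×10^4 N
Factor of safety n = P_cr / P = 32.801 / 16.0 = 2.05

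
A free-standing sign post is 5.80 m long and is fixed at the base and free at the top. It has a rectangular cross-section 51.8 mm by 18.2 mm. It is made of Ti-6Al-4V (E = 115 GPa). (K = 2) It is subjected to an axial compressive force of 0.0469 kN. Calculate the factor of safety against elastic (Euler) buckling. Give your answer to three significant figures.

Buckling occurs about the weak axis: I_min = h·b³/12 with b = 18.2 mm (the shorter side).
I_min = 51.8×18.2³/12 = 2.602×10^4 mm⁴
I = 2.602×10^4 mm⁴ = 2.602×10^-8 m⁴
Effective length L_e = K·L = 2 × 5.80 = 11.60 m
P_cr = π²EI / L_e² = π² × 115×10⁹ × 2.602×10^-8 / 11.60² = 219.5 N
Factor of safety n = P_cr / P = 0.21950 / 0.0469 = 4.68

n ≈ 4.68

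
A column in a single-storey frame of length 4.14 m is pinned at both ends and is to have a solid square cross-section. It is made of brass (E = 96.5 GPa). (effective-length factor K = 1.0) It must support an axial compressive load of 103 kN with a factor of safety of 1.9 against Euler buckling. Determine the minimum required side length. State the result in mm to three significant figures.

Required P_cr = n·P = 1.9 × 103 = 195.7 kN
L_e = K·L = 1 × 4.14 = 4.140 m
Required I = P_cr·L_e²/(π²E) = 1.957×10^5 × 4.140² / (π² × 9.65×10^10) = 3.522×10^-6 m⁴
I_req = 3.522×10^6 mm⁴
Solid square: I = a⁴/12  ⇒  a = (12I)^(1/4) = (12×3.522×10^6)^(1/4) = 80.6 mm

a ≈ 80.6 mm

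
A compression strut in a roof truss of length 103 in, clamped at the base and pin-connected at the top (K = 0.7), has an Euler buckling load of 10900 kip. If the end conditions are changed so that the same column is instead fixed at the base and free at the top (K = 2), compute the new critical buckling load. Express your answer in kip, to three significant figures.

P_cr ≈ 1340 kip

P_cr ∝ 1/K², so P_cr,new = P_cr,old × (K_old/K_new)² = 10900 × (0.7/2)²
= 10900 × 0.1225 = 1340 kip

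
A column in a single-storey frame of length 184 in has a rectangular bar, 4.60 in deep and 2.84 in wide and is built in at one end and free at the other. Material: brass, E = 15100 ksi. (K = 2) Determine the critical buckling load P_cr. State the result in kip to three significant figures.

Buckling occurs about the weak axis: I_min = h·b³/12 with b = 2.84 in (the shorter side).
I_min = 4.60×2.84³/12 = 8.781 in⁴
Effective length L_e = K·L = 2 × 184 = 368.0 in
P_cr = π²EI / L_e² = π² × 15100×10³ × 8.781 / 368.0² = 9.663×10^3 lb

P_cr ≈ 9.66 kip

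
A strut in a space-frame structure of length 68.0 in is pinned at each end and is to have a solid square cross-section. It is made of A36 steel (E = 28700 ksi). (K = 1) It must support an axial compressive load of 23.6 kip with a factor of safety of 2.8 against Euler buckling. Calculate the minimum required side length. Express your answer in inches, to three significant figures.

Required P_cr = n·P = 2.8 × 23.6 = 66.08 kip
L_e = K·L = 1 × 68.0 = 68.00 in
Required I = P_cr·L_e²/(π²E) = 6.608×10^4 × 68.00² / (π² × 2.87×10^7) = 1.079 in⁴
Solid square: I = a⁴/12  ⇒  a = (12I)^(1/4) = (12×1.079)^(1/4) = 1.90 in

a ≈ 1.90 in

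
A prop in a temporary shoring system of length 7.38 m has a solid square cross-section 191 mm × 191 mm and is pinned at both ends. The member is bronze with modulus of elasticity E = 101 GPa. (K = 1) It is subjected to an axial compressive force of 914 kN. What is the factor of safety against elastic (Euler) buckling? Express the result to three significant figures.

n ≈ 2.22

I = a⁴/12 = 191⁴/12 = 1.109×10^8 mm⁴
I = 1.109×10^8 mm⁴ = 1.109×10^-4 m⁴
Effective length L_e = K·L = 1 × 7.38 = 7.380 m
P_cr = π²EI / L_e² = π² × 101×10⁹ × 1.109×10^-4 / 7.380² = 2.030×10^6 N
Factor of safety n = P_cr / P = 2029.8 / 914 = 2.22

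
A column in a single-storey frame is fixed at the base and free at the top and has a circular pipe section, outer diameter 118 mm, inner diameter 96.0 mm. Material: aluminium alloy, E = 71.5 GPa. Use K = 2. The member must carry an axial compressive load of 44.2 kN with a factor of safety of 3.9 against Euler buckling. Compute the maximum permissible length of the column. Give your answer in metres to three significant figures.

d_o = 118 mm, d_i = 96.0 mm
I = π(d_o⁴ − d_i⁴)/64 = π(118⁴ − 96.00⁴)/64 = 5.348×10^6 mm⁴
I = 5.348×10^-6 m⁴
Required critical load P_cr = n·P = 3.9 × 44.2 = 172.4 kN = 1.724×10^5 N
From P_cr = π²EI/(K·L)²:  L = (1/K)·√(π²EI/P_cr) = (1/2)·√(π²×7.15×10^10×5.348×10^-6/1.724×10^5)
L = 2.34 m

L_max ≈ 2.34 m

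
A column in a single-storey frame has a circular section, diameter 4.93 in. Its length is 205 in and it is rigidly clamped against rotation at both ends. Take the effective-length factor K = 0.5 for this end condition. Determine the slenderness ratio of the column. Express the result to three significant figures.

λ ≈ 83.2

For a solid circle r = d/4 = 4.93/4 = 1.232 in
L_e = K·L = 0.5 × 205 = 102.5 in
λ = L_e / r_min = 102.50 / 1.232 = 83.2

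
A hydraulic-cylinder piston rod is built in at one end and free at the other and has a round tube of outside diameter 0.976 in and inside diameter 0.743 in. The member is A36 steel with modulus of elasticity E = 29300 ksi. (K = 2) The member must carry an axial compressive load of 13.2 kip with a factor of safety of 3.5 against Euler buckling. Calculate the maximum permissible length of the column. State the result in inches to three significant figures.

d_o = 0.976 in, d_i = 0.743 in
I = π(d_o⁴ − d_i⁴)/64 = π(0.976⁴ − 0.7430⁴)/64 = 2.958×10^-2 in⁴
Required critical load P_cr = n·P = 3.5 × 13.2 = 46.20 kip = 4.620×10^4 lb
From P_cr = π²EI/(K·L)²:  L = (1/K)·√(π²EI/P_cr) = (1/2)·√(π²×2.93×10^7×2.958×10^-2/4.620×10^4)
L = 6.80 in

L_max ≈ 6.80 in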